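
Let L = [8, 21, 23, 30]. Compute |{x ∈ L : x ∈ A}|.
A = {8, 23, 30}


Set A = {8, 23, 30}
Candidates: [8, 21, 23, 30]
Check each candidate:
8 ∈ A, 21 ∉ A, 23 ∈ A, 30 ∈ A
Count of candidates in A: 3

3


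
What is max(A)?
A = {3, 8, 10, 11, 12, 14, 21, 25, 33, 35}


Set A = {3, 8, 10, 11, 12, 14, 21, 25, 33, 35}
Elements in ascending order: 3, 8, 10, 11, 12, 14, 21, 25, 33, 35
The largest element is 35.

35


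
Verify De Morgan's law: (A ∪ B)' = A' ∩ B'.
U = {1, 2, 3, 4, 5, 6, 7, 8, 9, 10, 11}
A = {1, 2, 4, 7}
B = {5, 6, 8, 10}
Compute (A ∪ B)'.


U = {1, 2, 3, 4, 5, 6, 7, 8, 9, 10, 11}
A = {1, 2, 4, 7}, B = {5, 6, 8, 10}
A ∪ B = {1, 2, 4, 5, 6, 7, 8, 10}
(A ∪ B)' = U \ (A ∪ B) = {3, 9, 11}
Verification via A' ∩ B': A' = {3, 5, 6, 8, 9, 10, 11}, B' = {1, 2, 3, 4, 7, 9, 11}
A' ∩ B' = {3, 9, 11} ✓

{3, 9, 11}


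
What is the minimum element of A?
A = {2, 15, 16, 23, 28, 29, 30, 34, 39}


Set A = {2, 15, 16, 23, 28, 29, 30, 34, 39}
Elements in ascending order: 2, 15, 16, 23, 28, 29, 30, 34, 39
The smallest element is 2.

2


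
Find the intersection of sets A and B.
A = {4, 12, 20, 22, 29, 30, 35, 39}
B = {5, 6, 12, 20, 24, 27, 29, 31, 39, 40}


Set A = {4, 12, 20, 22, 29, 30, 35, 39}
Set B = {5, 6, 12, 20, 24, 27, 29, 31, 39, 40}
A ∩ B includes only elements in both sets.
Check each element of A against B:
4 ✗, 12 ✓, 20 ✓, 22 ✗, 29 ✓, 30 ✗, 35 ✗, 39 ✓
A ∩ B = {12, 20, 29, 39}

{12, 20, 29, 39}


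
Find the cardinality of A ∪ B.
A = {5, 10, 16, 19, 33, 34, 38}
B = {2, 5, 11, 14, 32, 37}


Set A = {5, 10, 16, 19, 33, 34, 38}, |A| = 7
Set B = {2, 5, 11, 14, 32, 37}, |B| = 6
A ∩ B = {5}, |A ∩ B| = 1
|A ∪ B| = |A| + |B| - |A ∩ B| = 7 + 6 - 1 = 12

12


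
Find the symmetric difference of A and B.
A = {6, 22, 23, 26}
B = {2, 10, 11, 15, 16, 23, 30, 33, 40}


Set A = {6, 22, 23, 26}
Set B = {2, 10, 11, 15, 16, 23, 30, 33, 40}
A △ B = (A \ B) ∪ (B \ A)
Elements in A but not B: {6, 22, 26}
Elements in B but not A: {2, 10, 11, 15, 16, 30, 33, 40}
A △ B = {2, 6, 10, 11, 15, 16, 22, 26, 30, 33, 40}

{2, 6, 10, 11, 15, 16, 22, 26, 30, 33, 40}


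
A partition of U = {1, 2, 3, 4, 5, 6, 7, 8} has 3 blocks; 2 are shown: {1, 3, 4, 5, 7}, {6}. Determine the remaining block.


U = {1, 2, 3, 4, 5, 6, 7, 8}
Shown blocks: {1, 3, 4, 5, 7}, {6}
A partition's blocks are pairwise disjoint and cover U, so the missing block = U \ (union of shown blocks).
Union of shown blocks: {1, 3, 4, 5, 6, 7}
Missing block = U \ (union) = {2, 8}

{2, 8}


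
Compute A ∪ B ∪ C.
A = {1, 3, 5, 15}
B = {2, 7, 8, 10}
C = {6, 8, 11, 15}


Set A = {1, 3, 5, 15}
Set B = {2, 7, 8, 10}
Set C = {6, 8, 11, 15}
First, A ∪ B = {1, 2, 3, 5, 7, 8, 10, 15}
Then, (A ∪ B) ∪ C = {1, 2, 3, 5, 6, 7, 8, 10, 11, 15}

{1, 2, 3, 5, 6, 7, 8, 10, 11, 15}


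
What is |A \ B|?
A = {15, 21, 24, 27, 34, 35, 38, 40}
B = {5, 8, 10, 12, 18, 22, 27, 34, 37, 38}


Set A = {15, 21, 24, 27, 34, 35, 38, 40}
Set B = {5, 8, 10, 12, 18, 22, 27, 34, 37, 38}
A \ B = {15, 21, 24, 35, 40}
|A \ B| = 5

5


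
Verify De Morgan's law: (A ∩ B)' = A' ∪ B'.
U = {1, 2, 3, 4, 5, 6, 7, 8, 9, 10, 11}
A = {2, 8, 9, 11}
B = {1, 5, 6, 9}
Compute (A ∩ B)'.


U = {1, 2, 3, 4, 5, 6, 7, 8, 9, 10, 11}
A = {2, 8, 9, 11}, B = {1, 5, 6, 9}
A ∩ B = {9}
(A ∩ B)' = U \ (A ∩ B) = {1, 2, 3, 4, 5, 6, 7, 8, 10, 11}
Verification via A' ∪ B': A' = {1, 3, 4, 5, 6, 7, 10}, B' = {2, 3, 4, 7, 8, 10, 11}
A' ∪ B' = {1, 2, 3, 4, 5, 6, 7, 8, 10, 11} ✓

{1, 2, 3, 4, 5, 6, 7, 8, 10, 11}


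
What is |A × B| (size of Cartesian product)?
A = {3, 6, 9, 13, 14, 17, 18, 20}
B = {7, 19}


Set A = {3, 6, 9, 13, 14, 17, 18, 20} has 8 elements.
Set B = {7, 19} has 2 elements.
|A × B| = |A| × |B| = 8 × 2 = 16

16


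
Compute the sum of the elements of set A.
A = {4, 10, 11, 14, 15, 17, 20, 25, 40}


Set A = {4, 10, 11, 14, 15, 17, 20, 25, 40}
Sum = 4 + 10 + 11 + 14 + 15 + 17 + 20 + 25 + 40 = 156

156


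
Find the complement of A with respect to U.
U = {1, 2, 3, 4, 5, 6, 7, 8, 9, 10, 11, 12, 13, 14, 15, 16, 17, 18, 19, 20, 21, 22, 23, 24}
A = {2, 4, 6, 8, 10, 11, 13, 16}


Universal set U = {1, 2, 3, 4, 5, 6, 7, 8, 9, 10, 11, 12, 13, 14, 15, 16, 17, 18, 19, 20, 21, 22, 23, 24}
Set A = {2, 4, 6, 8, 10, 11, 13, 16}
A' = U \ A = elements in U but not in A
Checking each element of U:
1 (not in A, include), 2 (in A, exclude), 3 (not in A, include), 4 (in A, exclude), 5 (not in A, include), 6 (in A, exclude), 7 (not in A, include), 8 (in A, exclude), 9 (not in A, include), 10 (in A, exclude), 11 (in A, exclude), 12 (not in A, include), 13 (in A, exclude), 14 (not in A, include), 15 (not in A, include), 16 (in A, exclude), 17 (not in A, include), 18 (not in A, include), 19 (not in A, include), 20 (not in A, include), 21 (not in A, include), 22 (not in A, include), 23 (not in A, include), 24 (not in A, include)
A' = {1, 3, 5, 7, 9, 12, 14, 15, 17, 18, 19, 20, 21, 22, 23, 24}

{1, 3, 5, 7, 9, 12, 14, 15, 17, 18, 19, 20, 21, 22, 23, 24}


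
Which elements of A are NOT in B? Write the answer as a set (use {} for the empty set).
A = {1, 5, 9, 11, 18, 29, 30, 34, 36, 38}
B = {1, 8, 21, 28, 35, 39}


Set A = {1, 5, 9, 11, 18, 29, 30, 34, 36, 38}
Set B = {1, 8, 21, 28, 35, 39}
Check each element of A against B:
1 ∈ B, 5 ∉ B (include), 9 ∉ B (include), 11 ∉ B (include), 18 ∉ B (include), 29 ∉ B (include), 30 ∉ B (include), 34 ∉ B (include), 36 ∉ B (include), 38 ∉ B (include)
Elements of A not in B: {5, 9, 11, 18, 29, 30, 34, 36, 38}

{5, 9, 11, 18, 29, 30, 34, 36, 38}


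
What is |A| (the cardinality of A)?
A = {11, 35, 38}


Set A = {11, 35, 38}
Listing elements: 11, 35, 38
Counting: 3 elements
|A| = 3

3


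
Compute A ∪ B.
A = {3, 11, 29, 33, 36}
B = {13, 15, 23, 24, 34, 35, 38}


Set A = {3, 11, 29, 33, 36}
Set B = {13, 15, 23, 24, 34, 35, 38}
A ∪ B includes all elements in either set.
Elements from A: {3, 11, 29, 33, 36}
Elements from B not already included: {13, 15, 23, 24, 34, 35, 38}
A ∪ B = {3, 11, 13, 15, 23, 24, 29, 33, 34, 35, 36, 38}

{3, 11, 13, 15, 23, 24, 29, 33, 34, 35, 36, 38}


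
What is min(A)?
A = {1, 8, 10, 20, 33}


Set A = {1, 8, 10, 20, 33}
Elements in ascending order: 1, 8, 10, 20, 33
The smallest element is 1.

1


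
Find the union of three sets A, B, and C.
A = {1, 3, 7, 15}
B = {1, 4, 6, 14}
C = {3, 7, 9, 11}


Set A = {1, 3, 7, 15}
Set B = {1, 4, 6, 14}
Set C = {3, 7, 9, 11}
First, A ∪ B = {1, 3, 4, 6, 7, 14, 15}
Then, (A ∪ B) ∪ C = {1, 3, 4, 6, 7, 9, 11, 14, 15}

{1, 3, 4, 6, 7, 9, 11, 14, 15}


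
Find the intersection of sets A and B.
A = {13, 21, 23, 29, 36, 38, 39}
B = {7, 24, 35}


Set A = {13, 21, 23, 29, 36, 38, 39}
Set B = {7, 24, 35}
A ∩ B includes only elements in both sets.
Check each element of A against B:
13 ✗, 21 ✗, 23 ✗, 29 ✗, 36 ✗, 38 ✗, 39 ✗
A ∩ B = {}

{}


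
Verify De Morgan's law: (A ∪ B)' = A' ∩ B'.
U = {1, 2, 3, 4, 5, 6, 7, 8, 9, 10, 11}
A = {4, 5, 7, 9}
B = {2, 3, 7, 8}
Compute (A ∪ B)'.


U = {1, 2, 3, 4, 5, 6, 7, 8, 9, 10, 11}
A = {4, 5, 7, 9}, B = {2, 3, 7, 8}
A ∪ B = {2, 3, 4, 5, 7, 8, 9}
(A ∪ B)' = U \ (A ∪ B) = {1, 6, 10, 11}
Verification via A' ∩ B': A' = {1, 2, 3, 6, 8, 10, 11}, B' = {1, 4, 5, 6, 9, 10, 11}
A' ∩ B' = {1, 6, 10, 11} ✓

{1, 6, 10, 11}


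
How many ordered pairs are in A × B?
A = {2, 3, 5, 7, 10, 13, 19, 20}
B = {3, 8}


Set A = {2, 3, 5, 7, 10, 13, 19, 20} has 8 elements.
Set B = {3, 8} has 2 elements.
|A × B| = |A| × |B| = 8 × 2 = 16

16


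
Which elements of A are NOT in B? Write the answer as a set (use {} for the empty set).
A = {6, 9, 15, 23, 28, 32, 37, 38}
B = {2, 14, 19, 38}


Set A = {6, 9, 15, 23, 28, 32, 37, 38}
Set B = {2, 14, 19, 38}
Check each element of A against B:
6 ∉ B (include), 9 ∉ B (include), 15 ∉ B (include), 23 ∉ B (include), 28 ∉ B (include), 32 ∉ B (include), 37 ∉ B (include), 38 ∈ B
Elements of A not in B: {6, 9, 15, 23, 28, 32, 37}

{6, 9, 15, 23, 28, 32, 37}


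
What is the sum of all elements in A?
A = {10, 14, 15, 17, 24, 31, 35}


Set A = {10, 14, 15, 17, 24, 31, 35}
Sum = 10 + 14 + 15 + 17 + 24 + 31 + 35 = 146

146


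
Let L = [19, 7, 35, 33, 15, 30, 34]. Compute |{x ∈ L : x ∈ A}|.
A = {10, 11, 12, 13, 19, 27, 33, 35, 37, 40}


Set A = {10, 11, 12, 13, 19, 27, 33, 35, 37, 40}
Candidates: [19, 7, 35, 33, 15, 30, 34]
Check each candidate:
19 ∈ A, 7 ∉ A, 35 ∈ A, 33 ∈ A, 15 ∉ A, 30 ∉ A, 34 ∉ A
Count of candidates in A: 3

3


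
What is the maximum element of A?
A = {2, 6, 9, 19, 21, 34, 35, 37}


Set A = {2, 6, 9, 19, 21, 34, 35, 37}
Elements in ascending order: 2, 6, 9, 19, 21, 34, 35, 37
The largest element is 37.

37


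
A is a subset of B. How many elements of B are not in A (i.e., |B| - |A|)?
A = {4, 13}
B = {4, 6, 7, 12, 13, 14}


Set A = {4, 13}, |A| = 2
Set B = {4, 6, 7, 12, 13, 14}, |B| = 6
Since A ⊆ B: B \ A = {6, 7, 12, 14}
|B| - |A| = 6 - 2 = 4

4


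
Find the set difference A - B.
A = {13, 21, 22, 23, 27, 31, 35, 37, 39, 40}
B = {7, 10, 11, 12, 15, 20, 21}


Set A = {13, 21, 22, 23, 27, 31, 35, 37, 39, 40}
Set B = {7, 10, 11, 12, 15, 20, 21}
A \ B includes elements in A that are not in B.
Check each element of A:
13 (not in B, keep), 21 (in B, remove), 22 (not in B, keep), 23 (not in B, keep), 27 (not in B, keep), 31 (not in B, keep), 35 (not in B, keep), 37 (not in B, keep), 39 (not in B, keep), 40 (not in B, keep)
A \ B = {13, 22, 23, 27, 31, 35, 37, 39, 40}

{13, 22, 23, 27, 31, 35, 37, 39, 40}


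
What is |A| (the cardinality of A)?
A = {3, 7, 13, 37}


Set A = {3, 7, 13, 37}
Listing elements: 3, 7, 13, 37
Counting: 4 elements
|A| = 4

4


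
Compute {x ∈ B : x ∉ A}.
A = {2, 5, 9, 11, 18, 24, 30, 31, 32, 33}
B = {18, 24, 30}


Set A = {2, 5, 9, 11, 18, 24, 30, 31, 32, 33}
Set B = {18, 24, 30}
Check each element of B against A:
18 ∈ A, 24 ∈ A, 30 ∈ A
Elements of B not in A: {}

{}


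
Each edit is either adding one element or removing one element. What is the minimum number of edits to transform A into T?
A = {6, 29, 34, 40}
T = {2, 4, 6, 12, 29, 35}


Set A = {6, 29, 34, 40}
Set T = {2, 4, 6, 12, 29, 35}
Elements to remove from A (in A, not in T): {34, 40} → 2 removals
Elements to add to A (in T, not in A): {2, 4, 12, 35} → 4 additions
Total edits = 2 + 4 = 6

6


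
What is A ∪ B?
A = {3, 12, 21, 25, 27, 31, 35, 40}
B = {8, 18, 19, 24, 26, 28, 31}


Set A = {3, 12, 21, 25, 27, 31, 35, 40}
Set B = {8, 18, 19, 24, 26, 28, 31}
A ∪ B includes all elements in either set.
Elements from A: {3, 12, 21, 25, 27, 31, 35, 40}
Elements from B not already included: {8, 18, 19, 24, 26, 28}
A ∪ B = {3, 8, 12, 18, 19, 21, 24, 25, 26, 27, 28, 31, 35, 40}

{3, 8, 12, 18, 19, 21, 24, 25, 26, 27, 28, 31, 35, 40}


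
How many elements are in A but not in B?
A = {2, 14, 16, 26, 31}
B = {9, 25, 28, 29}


Set A = {2, 14, 16, 26, 31}
Set B = {9, 25, 28, 29}
A \ B = {2, 14, 16, 26, 31}
|A \ B| = 5

5


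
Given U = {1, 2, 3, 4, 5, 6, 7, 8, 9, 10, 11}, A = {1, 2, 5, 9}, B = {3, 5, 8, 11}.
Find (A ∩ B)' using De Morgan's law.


U = {1, 2, 3, 4, 5, 6, 7, 8, 9, 10, 11}
A = {1, 2, 5, 9}, B = {3, 5, 8, 11}
A ∩ B = {5}
(A ∩ B)' = U \ (A ∩ B) = {1, 2, 3, 4, 6, 7, 8, 9, 10, 11}
Verification via A' ∪ B': A' = {3, 4, 6, 7, 8, 10, 11}, B' = {1, 2, 4, 6, 7, 9, 10}
A' ∪ B' = {1, 2, 3, 4, 6, 7, 8, 9, 10, 11} ✓

{1, 2, 3, 4, 6, 7, 8, 9, 10, 11}


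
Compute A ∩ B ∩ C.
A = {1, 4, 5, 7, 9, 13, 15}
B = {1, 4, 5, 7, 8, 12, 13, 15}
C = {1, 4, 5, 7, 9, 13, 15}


Set A = {1, 4, 5, 7, 9, 13, 15}
Set B = {1, 4, 5, 7, 8, 12, 13, 15}
Set C = {1, 4, 5, 7, 9, 13, 15}
First, A ∩ B = {1, 4, 5, 7, 13, 15}
Then, (A ∩ B) ∩ C = {1, 4, 5, 7, 13, 15}

{1, 4, 5, 7, 13, 15}


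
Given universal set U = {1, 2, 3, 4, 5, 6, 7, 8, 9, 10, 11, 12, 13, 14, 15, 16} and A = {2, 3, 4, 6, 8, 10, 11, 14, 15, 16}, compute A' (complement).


Universal set U = {1, 2, 3, 4, 5, 6, 7, 8, 9, 10, 11, 12, 13, 14, 15, 16}
Set A = {2, 3, 4, 6, 8, 10, 11, 14, 15, 16}
A' = U \ A = elements in U but not in A
Checking each element of U:
1 (not in A, include), 2 (in A, exclude), 3 (in A, exclude), 4 (in A, exclude), 5 (not in A, include), 6 (in A, exclude), 7 (not in A, include), 8 (in A, exclude), 9 (not in A, include), 10 (in A, exclude), 11 (in A, exclude), 12 (not in A, include), 13 (not in A, include), 14 (in A, exclude), 15 (in A, exclude), 16 (in A, exclude)
A' = {1, 5, 7, 9, 12, 13}

{1, 5, 7, 9, 12, 13}


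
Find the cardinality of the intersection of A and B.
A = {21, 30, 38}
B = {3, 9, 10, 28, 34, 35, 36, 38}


Set A = {21, 30, 38}
Set B = {3, 9, 10, 28, 34, 35, 36, 38}
A ∩ B = {38}
|A ∩ B| = 1

1


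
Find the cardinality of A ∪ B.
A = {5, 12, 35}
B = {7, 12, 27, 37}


Set A = {5, 12, 35}, |A| = 3
Set B = {7, 12, 27, 37}, |B| = 4
A ∩ B = {12}, |A ∩ B| = 1
|A ∪ B| = |A| + |B| - |A ∩ B| = 3 + 4 - 1 = 6

6


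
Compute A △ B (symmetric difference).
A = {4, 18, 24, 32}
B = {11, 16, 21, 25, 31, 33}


Set A = {4, 18, 24, 32}
Set B = {11, 16, 21, 25, 31, 33}
A △ B = (A \ B) ∪ (B \ A)
Elements in A but not B: {4, 18, 24, 32}
Elements in B but not A: {11, 16, 21, 25, 31, 33}
A △ B = {4, 11, 16, 18, 21, 24, 25, 31, 32, 33}

{4, 11, 16, 18, 21, 24, 25, 31, 32, 33}


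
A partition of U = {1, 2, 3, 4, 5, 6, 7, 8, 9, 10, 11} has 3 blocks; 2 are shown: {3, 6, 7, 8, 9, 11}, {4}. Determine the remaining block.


U = {1, 2, 3, 4, 5, 6, 7, 8, 9, 10, 11}
Shown blocks: {3, 6, 7, 8, 9, 11}, {4}
A partition's blocks are pairwise disjoint and cover U, so the missing block = U \ (union of shown blocks).
Union of shown blocks: {3, 4, 6, 7, 8, 9, 11}
Missing block = U \ (union) = {1, 2, 5, 10}

{1, 2, 5, 10}


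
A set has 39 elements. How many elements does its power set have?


The set has 39 elements.
The power set contains all possible subsets.
|P(A)| = 2^|A| = 2^39 = 549755813888

549755813888


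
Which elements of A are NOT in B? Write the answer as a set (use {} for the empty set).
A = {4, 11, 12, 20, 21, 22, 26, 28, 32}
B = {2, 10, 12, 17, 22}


Set A = {4, 11, 12, 20, 21, 22, 26, 28, 32}
Set B = {2, 10, 12, 17, 22}
Check each element of A against B:
4 ∉ B (include), 11 ∉ B (include), 12 ∈ B, 20 ∉ B (include), 21 ∉ B (include), 22 ∈ B, 26 ∉ B (include), 28 ∉ B (include), 32 ∉ B (include)
Elements of A not in B: {4, 11, 20, 21, 26, 28, 32}

{4, 11, 20, 21, 26, 28, 32}


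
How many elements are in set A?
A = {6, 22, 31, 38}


Set A = {6, 22, 31, 38}
Listing elements: 6, 22, 31, 38
Counting: 4 elements
|A| = 4

4


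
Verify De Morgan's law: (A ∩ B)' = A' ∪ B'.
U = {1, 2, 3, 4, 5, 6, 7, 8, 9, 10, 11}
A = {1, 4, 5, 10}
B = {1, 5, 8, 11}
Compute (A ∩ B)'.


U = {1, 2, 3, 4, 5, 6, 7, 8, 9, 10, 11}
A = {1, 4, 5, 10}, B = {1, 5, 8, 11}
A ∩ B = {1, 5}
(A ∩ B)' = U \ (A ∩ B) = {2, 3, 4, 6, 7, 8, 9, 10, 11}
Verification via A' ∪ B': A' = {2, 3, 6, 7, 8, 9, 11}, B' = {2, 3, 4, 6, 7, 9, 10}
A' ∪ B' = {2, 3, 4, 6, 7, 8, 9, 10, 11} ✓

{2, 3, 4, 6, 7, 8, 9, 10, 11}


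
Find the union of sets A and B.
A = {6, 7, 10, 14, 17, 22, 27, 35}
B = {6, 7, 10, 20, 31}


Set A = {6, 7, 10, 14, 17, 22, 27, 35}
Set B = {6, 7, 10, 20, 31}
A ∪ B includes all elements in either set.
Elements from A: {6, 7, 10, 14, 17, 22, 27, 35}
Elements from B not already included: {20, 31}
A ∪ B = {6, 7, 10, 14, 17, 20, 22, 27, 31, 35}

{6, 7, 10, 14, 17, 20, 22, 27, 31, 35}


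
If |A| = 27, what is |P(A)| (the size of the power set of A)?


The set has 27 elements.
The power set contains all possible subsets.
|P(A)| = 2^|A| = 2^27 = 134217728

134217728


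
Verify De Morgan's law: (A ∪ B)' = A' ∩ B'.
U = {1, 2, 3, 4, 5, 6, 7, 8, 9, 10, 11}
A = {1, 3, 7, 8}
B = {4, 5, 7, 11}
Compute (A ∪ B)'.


U = {1, 2, 3, 4, 5, 6, 7, 8, 9, 10, 11}
A = {1, 3, 7, 8}, B = {4, 5, 7, 11}
A ∪ B = {1, 3, 4, 5, 7, 8, 11}
(A ∪ B)' = U \ (A ∪ B) = {2, 6, 9, 10}
Verification via A' ∩ B': A' = {2, 4, 5, 6, 9, 10, 11}, B' = {1, 2, 3, 6, 8, 9, 10}
A' ∩ B' = {2, 6, 9, 10} ✓

{2, 6, 9, 10}


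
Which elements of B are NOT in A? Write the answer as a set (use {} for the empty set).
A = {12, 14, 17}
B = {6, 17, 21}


Set A = {12, 14, 17}
Set B = {6, 17, 21}
Check each element of B against A:
6 ∉ A (include), 17 ∈ A, 21 ∉ A (include)
Elements of B not in A: {6, 21}

{6, 21}


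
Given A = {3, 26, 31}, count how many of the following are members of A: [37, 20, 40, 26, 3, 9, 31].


Set A = {3, 26, 31}
Candidates: [37, 20, 40, 26, 3, 9, 31]
Check each candidate:
37 ∉ A, 20 ∉ A, 40 ∉ A, 26 ∈ A, 3 ∈ A, 9 ∉ A, 31 ∈ A
Count of candidates in A: 3

3


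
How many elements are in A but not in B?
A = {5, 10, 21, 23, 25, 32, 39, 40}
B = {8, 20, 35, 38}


Set A = {5, 10, 21, 23, 25, 32, 39, 40}
Set B = {8, 20, 35, 38}
A \ B = {5, 10, 21, 23, 25, 32, 39, 40}
|A \ B| = 8

8


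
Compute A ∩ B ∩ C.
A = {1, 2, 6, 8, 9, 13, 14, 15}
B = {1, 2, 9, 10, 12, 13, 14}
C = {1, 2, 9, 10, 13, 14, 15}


Set A = {1, 2, 6, 8, 9, 13, 14, 15}
Set B = {1, 2, 9, 10, 12, 13, 14}
Set C = {1, 2, 9, 10, 13, 14, 15}
First, A ∩ B = {1, 2, 9, 13, 14}
Then, (A ∩ B) ∩ C = {1, 2, 9, 13, 14}

{1, 2, 9, 13, 14}


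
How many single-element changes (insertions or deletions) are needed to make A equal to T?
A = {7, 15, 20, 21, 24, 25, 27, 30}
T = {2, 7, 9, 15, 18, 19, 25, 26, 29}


Set A = {7, 15, 20, 21, 24, 25, 27, 30}
Set T = {2, 7, 9, 15, 18, 19, 25, 26, 29}
Elements to remove from A (in A, not in T): {20, 21, 24, 27, 30} → 5 removals
Elements to add to A (in T, not in A): {2, 9, 18, 19, 26, 29} → 6 additions
Total edits = 5 + 6 = 11

11


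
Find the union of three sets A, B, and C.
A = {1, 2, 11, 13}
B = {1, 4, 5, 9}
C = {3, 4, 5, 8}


Set A = {1, 2, 11, 13}
Set B = {1, 4, 5, 9}
Set C = {3, 4, 5, 8}
First, A ∪ B = {1, 2, 4, 5, 9, 11, 13}
Then, (A ∪ B) ∪ C = {1, 2, 3, 4, 5, 8, 9, 11, 13}

{1, 2, 3, 4, 5, 8, 9, 11, 13}


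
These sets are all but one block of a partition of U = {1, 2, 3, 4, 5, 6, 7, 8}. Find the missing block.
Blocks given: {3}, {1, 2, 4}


U = {1, 2, 3, 4, 5, 6, 7, 8}
Shown blocks: {3}, {1, 2, 4}
A partition's blocks are pairwise disjoint and cover U, so the missing block = U \ (union of shown blocks).
Union of shown blocks: {1, 2, 3, 4}
Missing block = U \ (union) = {5, 6, 7, 8}

{5, 6, 7, 8}


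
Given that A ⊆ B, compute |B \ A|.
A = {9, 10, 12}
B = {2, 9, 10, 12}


Set A = {9, 10, 12}, |A| = 3
Set B = {2, 9, 10, 12}, |B| = 4
Since A ⊆ B: B \ A = {2}
|B| - |A| = 4 - 3 = 1

1


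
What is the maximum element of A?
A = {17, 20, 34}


Set A = {17, 20, 34}
Elements in ascending order: 17, 20, 34
The largest element is 34.

34


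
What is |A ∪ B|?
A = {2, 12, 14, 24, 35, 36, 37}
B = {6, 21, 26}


Set A = {2, 12, 14, 24, 35, 36, 37}, |A| = 7
Set B = {6, 21, 26}, |B| = 3
A ∩ B = {}, |A ∩ B| = 0
|A ∪ B| = |A| + |B| - |A ∩ B| = 7 + 3 - 0 = 10

10


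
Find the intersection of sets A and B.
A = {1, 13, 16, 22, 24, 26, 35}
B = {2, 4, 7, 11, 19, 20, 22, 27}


Set A = {1, 13, 16, 22, 24, 26, 35}
Set B = {2, 4, 7, 11, 19, 20, 22, 27}
A ∩ B includes only elements in both sets.
Check each element of A against B:
1 ✗, 13 ✗, 16 ✗, 22 ✓, 24 ✗, 26 ✗, 35 ✗
A ∩ B = {22}

{22}


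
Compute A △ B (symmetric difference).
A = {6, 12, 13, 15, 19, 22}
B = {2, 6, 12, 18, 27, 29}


Set A = {6, 12, 13, 15, 19, 22}
Set B = {2, 6, 12, 18, 27, 29}
A △ B = (A \ B) ∪ (B \ A)
Elements in A but not B: {13, 15, 19, 22}
Elements in B but not A: {2, 18, 27, 29}
A △ B = {2, 13, 15, 18, 19, 22, 27, 29}

{2, 13, 15, 18, 19, 22, 27, 29}


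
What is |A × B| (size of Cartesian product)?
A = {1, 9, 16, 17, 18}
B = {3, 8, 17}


Set A = {1, 9, 16, 17, 18} has 5 elements.
Set B = {3, 8, 17} has 3 elements.
|A × B| = |A| × |B| = 5 × 3 = 15

15


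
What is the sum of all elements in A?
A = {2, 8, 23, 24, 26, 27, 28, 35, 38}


Set A = {2, 8, 23, 24, 26, 27, 28, 35, 38}
Sum = 2 + 8 + 23 + 24 + 26 + 27 + 28 + 35 + 38 = 211

211


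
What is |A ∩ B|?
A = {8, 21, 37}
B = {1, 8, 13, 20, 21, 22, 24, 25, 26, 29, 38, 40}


Set A = {8, 21, 37}
Set B = {1, 8, 13, 20, 21, 22, 24, 25, 26, 29, 38, 40}
A ∩ B = {8, 21}
|A ∩ B| = 2

2


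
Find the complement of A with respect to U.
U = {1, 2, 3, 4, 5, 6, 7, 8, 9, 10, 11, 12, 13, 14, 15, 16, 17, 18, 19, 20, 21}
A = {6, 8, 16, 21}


Universal set U = {1, 2, 3, 4, 5, 6, 7, 8, 9, 10, 11, 12, 13, 14, 15, 16, 17, 18, 19, 20, 21}
Set A = {6, 8, 16, 21}
A' = U \ A = elements in U but not in A
Checking each element of U:
1 (not in A, include), 2 (not in A, include), 3 (not in A, include), 4 (not in A, include), 5 (not in A, include), 6 (in A, exclude), 7 (not in A, include), 8 (in A, exclude), 9 (not in A, include), 10 (not in A, include), 11 (not in A, include), 12 (not in A, include), 13 (not in A, include), 14 (not in A, include), 15 (not in A, include), 16 (in A, exclude), 17 (not in A, include), 18 (not in A, include), 19 (not in A, include), 20 (not in A, include), 21 (in A, exclude)
A' = {1, 2, 3, 4, 5, 7, 9, 10, 11, 12, 13, 14, 15, 17, 18, 19, 20}

{1, 2, 3, 4, 5, 7, 9, 10, 11, 12, 13, 14, 15, 17, 18, 19, 20}


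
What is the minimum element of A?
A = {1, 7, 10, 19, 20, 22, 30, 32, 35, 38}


Set A = {1, 7, 10, 19, 20, 22, 30, 32, 35, 38}
Elements in ascending order: 1, 7, 10, 19, 20, 22, 30, 32, 35, 38
The smallest element is 1.

1


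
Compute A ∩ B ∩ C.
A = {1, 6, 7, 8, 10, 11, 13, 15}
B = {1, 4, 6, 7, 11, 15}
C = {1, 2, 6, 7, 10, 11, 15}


Set A = {1, 6, 7, 8, 10, 11, 13, 15}
Set B = {1, 4, 6, 7, 11, 15}
Set C = {1, 2, 6, 7, 10, 11, 15}
First, A ∩ B = {1, 6, 7, 11, 15}
Then, (A ∩ B) ∩ C = {1, 6, 7, 11, 15}

{1, 6, 7, 11, 15}


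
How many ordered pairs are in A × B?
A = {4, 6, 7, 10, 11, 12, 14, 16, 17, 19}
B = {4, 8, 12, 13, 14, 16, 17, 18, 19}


Set A = {4, 6, 7, 10, 11, 12, 14, 16, 17, 19} has 10 elements.
Set B = {4, 8, 12, 13, 14, 16, 17, 18, 19} has 9 elements.
|A × B| = |A| × |B| = 10 × 9 = 90

90


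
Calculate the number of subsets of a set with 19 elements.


The set has 19 elements.
The power set contains all possible subsets.
|P(A)| = 2^|A| = 2^19 = 524288

524288


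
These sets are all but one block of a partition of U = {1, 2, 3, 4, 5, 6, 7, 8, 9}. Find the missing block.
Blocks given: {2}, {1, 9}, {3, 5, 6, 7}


U = {1, 2, 3, 4, 5, 6, 7, 8, 9}
Shown blocks: {2}, {1, 9}, {3, 5, 6, 7}
A partition's blocks are pairwise disjoint and cover U, so the missing block = U \ (union of shown blocks).
Union of shown blocks: {1, 2, 3, 5, 6, 7, 9}
Missing block = U \ (union) = {4, 8}

{4, 8}


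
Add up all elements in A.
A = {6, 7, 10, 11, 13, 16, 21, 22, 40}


Set A = {6, 7, 10, 11, 13, 16, 21, 22, 40}
Sum = 6 + 7 + 10 + 11 + 13 + 16 + 21 + 22 + 40 = 146

146


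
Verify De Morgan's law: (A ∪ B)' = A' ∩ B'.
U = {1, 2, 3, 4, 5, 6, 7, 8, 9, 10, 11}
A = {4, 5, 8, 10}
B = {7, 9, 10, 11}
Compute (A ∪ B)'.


U = {1, 2, 3, 4, 5, 6, 7, 8, 9, 10, 11}
A = {4, 5, 8, 10}, B = {7, 9, 10, 11}
A ∪ B = {4, 5, 7, 8, 9, 10, 11}
(A ∪ B)' = U \ (A ∪ B) = {1, 2, 3, 6}
Verification via A' ∩ B': A' = {1, 2, 3, 6, 7, 9, 11}, B' = {1, 2, 3, 4, 5, 6, 8}
A' ∩ B' = {1, 2, 3, 6} ✓

{1, 2, 3, 6}


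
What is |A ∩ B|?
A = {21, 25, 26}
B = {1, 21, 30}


Set A = {21, 25, 26}
Set B = {1, 21, 30}
A ∩ B = {21}
|A ∩ B| = 1

1


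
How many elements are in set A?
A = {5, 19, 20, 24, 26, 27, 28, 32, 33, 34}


Set A = {5, 19, 20, 24, 26, 27, 28, 32, 33, 34}
Listing elements: 5, 19, 20, 24, 26, 27, 28, 32, 33, 34
Counting: 10 elements
|A| = 10

10


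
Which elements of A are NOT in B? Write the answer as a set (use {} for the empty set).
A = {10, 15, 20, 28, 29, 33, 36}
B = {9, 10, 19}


Set A = {10, 15, 20, 28, 29, 33, 36}
Set B = {9, 10, 19}
Check each element of A against B:
10 ∈ B, 15 ∉ B (include), 20 ∉ B (include), 28 ∉ B (include), 29 ∉ B (include), 33 ∉ B (include), 36 ∉ B (include)
Elements of A not in B: {15, 20, 28, 29, 33, 36}

{15, 20, 28, 29, 33, 36}


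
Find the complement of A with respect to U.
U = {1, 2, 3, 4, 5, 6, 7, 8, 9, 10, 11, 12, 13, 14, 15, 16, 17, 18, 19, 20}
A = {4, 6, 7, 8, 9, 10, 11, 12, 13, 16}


Universal set U = {1, 2, 3, 4, 5, 6, 7, 8, 9, 10, 11, 12, 13, 14, 15, 16, 17, 18, 19, 20}
Set A = {4, 6, 7, 8, 9, 10, 11, 12, 13, 16}
A' = U \ A = elements in U but not in A
Checking each element of U:
1 (not in A, include), 2 (not in A, include), 3 (not in A, include), 4 (in A, exclude), 5 (not in A, include), 6 (in A, exclude), 7 (in A, exclude), 8 (in A, exclude), 9 (in A, exclude), 10 (in A, exclude), 11 (in A, exclude), 12 (in A, exclude), 13 (in A, exclude), 14 (not in A, include), 15 (not in A, include), 16 (in A, exclude), 17 (not in A, include), 18 (not in A, include), 19 (not in A, include), 20 (not in A, include)
A' = {1, 2, 3, 5, 14, 15, 17, 18, 19, 20}

{1, 2, 3, 5, 14, 15, 17, 18, 19, 20}


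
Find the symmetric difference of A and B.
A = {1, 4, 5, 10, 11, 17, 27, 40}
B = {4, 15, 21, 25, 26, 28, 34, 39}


Set A = {1, 4, 5, 10, 11, 17, 27, 40}
Set B = {4, 15, 21, 25, 26, 28, 34, 39}
A △ B = (A \ B) ∪ (B \ A)
Elements in A but not B: {1, 5, 10, 11, 17, 27, 40}
Elements in B but not A: {15, 21, 25, 26, 28, 34, 39}
A △ B = {1, 5, 10, 11, 15, 17, 21, 25, 26, 27, 28, 34, 39, 40}

{1, 5, 10, 11, 15, 17, 21, 25, 26, 27, 28, 34, 39, 40}


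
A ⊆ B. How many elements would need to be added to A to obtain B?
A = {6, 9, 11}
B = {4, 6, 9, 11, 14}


Set A = {6, 9, 11}, |A| = 3
Set B = {4, 6, 9, 11, 14}, |B| = 5
Since A ⊆ B: B \ A = {4, 14}
|B| - |A| = 5 - 3 = 2

2


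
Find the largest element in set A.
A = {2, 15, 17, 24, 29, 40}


Set A = {2, 15, 17, 24, 29, 40}
Elements in ascending order: 2, 15, 17, 24, 29, 40
The largest element is 40.

40


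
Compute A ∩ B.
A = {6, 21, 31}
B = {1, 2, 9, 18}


Set A = {6, 21, 31}
Set B = {1, 2, 9, 18}
A ∩ B includes only elements in both sets.
Check each element of A against B:
6 ✗, 21 ✗, 31 ✗
A ∩ B = {}

{}


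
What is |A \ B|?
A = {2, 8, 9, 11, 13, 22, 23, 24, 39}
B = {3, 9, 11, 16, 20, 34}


Set A = {2, 8, 9, 11, 13, 22, 23, 24, 39}
Set B = {3, 9, 11, 16, 20, 34}
A \ B = {2, 8, 13, 22, 23, 24, 39}
|A \ B| = 7

7


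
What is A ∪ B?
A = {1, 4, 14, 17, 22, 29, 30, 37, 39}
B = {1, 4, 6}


Set A = {1, 4, 14, 17, 22, 29, 30, 37, 39}
Set B = {1, 4, 6}
A ∪ B includes all elements in either set.
Elements from A: {1, 4, 14, 17, 22, 29, 30, 37, 39}
Elements from B not already included: {6}
A ∪ B = {1, 4, 6, 14, 17, 22, 29, 30, 37, 39}

{1, 4, 6, 14, 17, 22, 29, 30, 37, 39}


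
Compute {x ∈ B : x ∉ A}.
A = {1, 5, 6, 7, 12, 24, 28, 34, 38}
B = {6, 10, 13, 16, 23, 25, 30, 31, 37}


Set A = {1, 5, 6, 7, 12, 24, 28, 34, 38}
Set B = {6, 10, 13, 16, 23, 25, 30, 31, 37}
Check each element of B against A:
6 ∈ A, 10 ∉ A (include), 13 ∉ A (include), 16 ∉ A (include), 23 ∉ A (include), 25 ∉ A (include), 30 ∉ A (include), 31 ∉ A (include), 37 ∉ A (include)
Elements of B not in A: {10, 13, 16, 23, 25, 30, 31, 37}

{10, 13, 16, 23, 25, 30, 31, 37}


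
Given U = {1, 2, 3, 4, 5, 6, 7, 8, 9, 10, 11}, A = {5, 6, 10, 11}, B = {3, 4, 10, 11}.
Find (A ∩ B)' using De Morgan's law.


U = {1, 2, 3, 4, 5, 6, 7, 8, 9, 10, 11}
A = {5, 6, 10, 11}, B = {3, 4, 10, 11}
A ∩ B = {10, 11}
(A ∩ B)' = U \ (A ∩ B) = {1, 2, 3, 4, 5, 6, 7, 8, 9}
Verification via A' ∪ B': A' = {1, 2, 3, 4, 7, 8, 9}, B' = {1, 2, 5, 6, 7, 8, 9}
A' ∪ B' = {1, 2, 3, 4, 5, 6, 7, 8, 9} ✓

{1, 2, 3, 4, 5, 6, 7, 8, 9}


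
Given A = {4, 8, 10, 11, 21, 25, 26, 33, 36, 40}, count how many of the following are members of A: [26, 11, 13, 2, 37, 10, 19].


Set A = {4, 8, 10, 11, 21, 25, 26, 33, 36, 40}
Candidates: [26, 11, 13, 2, 37, 10, 19]
Check each candidate:
26 ∈ A, 11 ∈ A, 13 ∉ A, 2 ∉ A, 37 ∉ A, 10 ∈ A, 19 ∉ A
Count of candidates in A: 3

3


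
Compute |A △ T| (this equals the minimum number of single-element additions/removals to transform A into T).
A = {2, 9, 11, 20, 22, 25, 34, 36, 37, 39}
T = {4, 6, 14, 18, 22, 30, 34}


Set A = {2, 9, 11, 20, 22, 25, 34, 36, 37, 39}
Set T = {4, 6, 14, 18, 22, 30, 34}
Elements to remove from A (in A, not in T): {2, 9, 11, 20, 25, 36, 37, 39} → 8 removals
Elements to add to A (in T, not in A): {4, 6, 14, 18, 30} → 5 additions
Total edits = 8 + 5 = 13

13


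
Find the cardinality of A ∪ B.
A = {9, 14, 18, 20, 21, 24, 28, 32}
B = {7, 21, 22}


Set A = {9, 14, 18, 20, 21, 24, 28, 32}, |A| = 8
Set B = {7, 21, 22}, |B| = 3
A ∩ B = {21}, |A ∩ B| = 1
|A ∪ B| = |A| + |B| - |A ∩ B| = 8 + 3 - 1 = 10

10


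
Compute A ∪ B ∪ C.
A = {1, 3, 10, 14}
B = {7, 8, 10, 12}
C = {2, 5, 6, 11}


Set A = {1, 3, 10, 14}
Set B = {7, 8, 10, 12}
Set C = {2, 5, 6, 11}
First, A ∪ B = {1, 3, 7, 8, 10, 12, 14}
Then, (A ∪ B) ∪ C = {1, 2, 3, 5, 6, 7, 8, 10, 11, 12, 14}

{1, 2, 3, 5, 6, 7, 8, 10, 11, 12, 14}


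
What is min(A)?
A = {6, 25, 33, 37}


Set A = {6, 25, 33, 37}
Elements in ascending order: 6, 25, 33, 37
The smallest element is 6.

6


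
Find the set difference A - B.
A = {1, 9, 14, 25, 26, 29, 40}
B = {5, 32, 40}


Set A = {1, 9, 14, 25, 26, 29, 40}
Set B = {5, 32, 40}
A \ B includes elements in A that are not in B.
Check each element of A:
1 (not in B, keep), 9 (not in B, keep), 14 (not in B, keep), 25 (not in B, keep), 26 (not in B, keep), 29 (not in B, keep), 40 (in B, remove)
A \ B = {1, 9, 14, 25, 26, 29}

{1, 9, 14, 25, 26, 29}


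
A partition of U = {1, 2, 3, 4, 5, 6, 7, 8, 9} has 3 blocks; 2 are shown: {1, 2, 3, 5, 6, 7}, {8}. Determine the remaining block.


U = {1, 2, 3, 4, 5, 6, 7, 8, 9}
Shown blocks: {1, 2, 3, 5, 6, 7}, {8}
A partition's blocks are pairwise disjoint and cover U, so the missing block = U \ (union of shown blocks).
Union of shown blocks: {1, 2, 3, 5, 6, 7, 8}
Missing block = U \ (union) = {4, 9}

{4, 9}


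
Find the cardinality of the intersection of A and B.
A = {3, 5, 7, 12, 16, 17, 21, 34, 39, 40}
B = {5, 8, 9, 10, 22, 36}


Set A = {3, 5, 7, 12, 16, 17, 21, 34, 39, 40}
Set B = {5, 8, 9, 10, 22, 36}
A ∩ B = {5}
|A ∩ B| = 1

1


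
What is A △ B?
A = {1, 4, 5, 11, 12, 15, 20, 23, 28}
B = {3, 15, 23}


Set A = {1, 4, 5, 11, 12, 15, 20, 23, 28}
Set B = {3, 15, 23}
A △ B = (A \ B) ∪ (B \ A)
Elements in A but not B: {1, 4, 5, 11, 12, 20, 28}
Elements in B but not A: {3}
A △ B = {1, 3, 4, 5, 11, 12, 20, 28}

{1, 3, 4, 5, 11, 12, 20, 28}


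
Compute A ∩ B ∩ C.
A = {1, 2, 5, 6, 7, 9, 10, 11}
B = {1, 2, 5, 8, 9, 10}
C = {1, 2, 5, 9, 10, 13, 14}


Set A = {1, 2, 5, 6, 7, 9, 10, 11}
Set B = {1, 2, 5, 8, 9, 10}
Set C = {1, 2, 5, 9, 10, 13, 14}
First, A ∩ B = {1, 2, 5, 9, 10}
Then, (A ∩ B) ∩ C = {1, 2, 5, 9, 10}

{1, 2, 5, 9, 10}


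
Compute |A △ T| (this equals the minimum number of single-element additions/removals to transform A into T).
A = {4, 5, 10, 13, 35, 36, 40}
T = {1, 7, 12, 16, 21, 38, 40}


Set A = {4, 5, 10, 13, 35, 36, 40}
Set T = {1, 7, 12, 16, 21, 38, 40}
Elements to remove from A (in A, not in T): {4, 5, 10, 13, 35, 36} → 6 removals
Elements to add to A (in T, not in A): {1, 7, 12, 16, 21, 38} → 6 additions
Total edits = 6 + 6 = 12

12


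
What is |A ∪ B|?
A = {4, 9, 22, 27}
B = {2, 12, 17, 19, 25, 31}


Set A = {4, 9, 22, 27}, |A| = 4
Set B = {2, 12, 17, 19, 25, 31}, |B| = 6
A ∩ B = {}, |A ∩ B| = 0
|A ∪ B| = |A| + |B| - |A ∩ B| = 4 + 6 - 0 = 10

10


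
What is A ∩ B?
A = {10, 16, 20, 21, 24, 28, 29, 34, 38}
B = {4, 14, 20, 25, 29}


Set A = {10, 16, 20, 21, 24, 28, 29, 34, 38}
Set B = {4, 14, 20, 25, 29}
A ∩ B includes only elements in both sets.
Check each element of A against B:
10 ✗, 16 ✗, 20 ✓, 21 ✗, 24 ✗, 28 ✗, 29 ✓, 34 ✗, 38 ✗
A ∩ B = {20, 29}

{20, 29}


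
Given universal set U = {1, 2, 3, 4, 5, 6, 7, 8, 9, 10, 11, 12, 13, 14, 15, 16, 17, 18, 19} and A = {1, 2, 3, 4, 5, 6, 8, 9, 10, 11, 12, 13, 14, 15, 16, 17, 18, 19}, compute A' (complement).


Universal set U = {1, 2, 3, 4, 5, 6, 7, 8, 9, 10, 11, 12, 13, 14, 15, 16, 17, 18, 19}
Set A = {1, 2, 3, 4, 5, 6, 8, 9, 10, 11, 12, 13, 14, 15, 16, 17, 18, 19}
A' = U \ A = elements in U but not in A
Checking each element of U:
1 (in A, exclude), 2 (in A, exclude), 3 (in A, exclude), 4 (in A, exclude), 5 (in A, exclude), 6 (in A, exclude), 7 (not in A, include), 8 (in A, exclude), 9 (in A, exclude), 10 (in A, exclude), 11 (in A, exclude), 12 (in A, exclude), 13 (in A, exclude), 14 (in A, exclude), 15 (in A, exclude), 16 (in A, exclude), 17 (in A, exclude), 18 (in A, exclude), 19 (in A, exclude)
A' = {7}

{7}


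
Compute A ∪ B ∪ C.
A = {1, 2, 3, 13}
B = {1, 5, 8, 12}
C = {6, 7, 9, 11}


Set A = {1, 2, 3, 13}
Set B = {1, 5, 8, 12}
Set C = {6, 7, 9, 11}
First, A ∪ B = {1, 2, 3, 5, 8, 12, 13}
Then, (A ∪ B) ∪ C = {1, 2, 3, 5, 6, 7, 8, 9, 11, 12, 13}

{1, 2, 3, 5, 6, 7, 8, 9, 11, 12, 13}


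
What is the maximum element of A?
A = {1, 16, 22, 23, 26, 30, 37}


Set A = {1, 16, 22, 23, 26, 30, 37}
Elements in ascending order: 1, 16, 22, 23, 26, 30, 37
The largest element is 37.

37


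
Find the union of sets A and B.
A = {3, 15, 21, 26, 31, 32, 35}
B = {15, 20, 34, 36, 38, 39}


Set A = {3, 15, 21, 26, 31, 32, 35}
Set B = {15, 20, 34, 36, 38, 39}
A ∪ B includes all elements in either set.
Elements from A: {3, 15, 21, 26, 31, 32, 35}
Elements from B not already included: {20, 34, 36, 38, 39}
A ∪ B = {3, 15, 20, 21, 26, 31, 32, 34, 35, 36, 38, 39}

{3, 15, 20, 21, 26, 31, 32, 34, 35, 36, 38, 39}


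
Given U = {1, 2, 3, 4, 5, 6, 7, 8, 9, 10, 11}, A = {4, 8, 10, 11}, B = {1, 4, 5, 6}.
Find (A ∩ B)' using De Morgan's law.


U = {1, 2, 3, 4, 5, 6, 7, 8, 9, 10, 11}
A = {4, 8, 10, 11}, B = {1, 4, 5, 6}
A ∩ B = {4}
(A ∩ B)' = U \ (A ∩ B) = {1, 2, 3, 5, 6, 7, 8, 9, 10, 11}
Verification via A' ∪ B': A' = {1, 2, 3, 5, 6, 7, 9}, B' = {2, 3, 7, 8, 9, 10, 11}
A' ∪ B' = {1, 2, 3, 5, 6, 7, 8, 9, 10, 11} ✓

{1, 2, 3, 5, 6, 7, 8, 9, 10, 11}


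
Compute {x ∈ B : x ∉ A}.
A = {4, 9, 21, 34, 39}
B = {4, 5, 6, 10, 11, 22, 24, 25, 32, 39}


Set A = {4, 9, 21, 34, 39}
Set B = {4, 5, 6, 10, 11, 22, 24, 25, 32, 39}
Check each element of B against A:
4 ∈ A, 5 ∉ A (include), 6 ∉ A (include), 10 ∉ A (include), 11 ∉ A (include), 22 ∉ A (include), 24 ∉ A (include), 25 ∉ A (include), 32 ∉ A (include), 39 ∈ A
Elements of B not in A: {5, 6, 10, 11, 22, 24, 25, 32}

{5, 6, 10, 11, 22, 24, 25, 32}


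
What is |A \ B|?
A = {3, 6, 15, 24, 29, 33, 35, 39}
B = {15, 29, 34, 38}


Set A = {3, 6, 15, 24, 29, 33, 35, 39}
Set B = {15, 29, 34, 38}
A \ B = {3, 6, 24, 33, 35, 39}
|A \ B| = 6

6


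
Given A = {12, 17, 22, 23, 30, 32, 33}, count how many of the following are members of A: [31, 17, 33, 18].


Set A = {12, 17, 22, 23, 30, 32, 33}
Candidates: [31, 17, 33, 18]
Check each candidate:
31 ∉ A, 17 ∈ A, 33 ∈ A, 18 ∉ A
Count of candidates in A: 2

2


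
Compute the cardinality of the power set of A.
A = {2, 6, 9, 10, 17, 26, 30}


Set A = {2, 6, 9, 10, 17, 26, 30}
|A| = 7
The power set P(A) contains all subsets of A.
|P(A)| = 2^|A| = 2^7 = 128

128


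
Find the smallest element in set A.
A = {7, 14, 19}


Set A = {7, 14, 19}
Elements in ascending order: 7, 14, 19
The smallest element is 7.

7


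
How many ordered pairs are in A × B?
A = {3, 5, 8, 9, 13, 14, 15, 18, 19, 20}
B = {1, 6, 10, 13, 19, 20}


Set A = {3, 5, 8, 9, 13, 14, 15, 18, 19, 20} has 10 elements.
Set B = {1, 6, 10, 13, 19, 20} has 6 elements.
|A × B| = |A| × |B| = 10 × 6 = 60

60


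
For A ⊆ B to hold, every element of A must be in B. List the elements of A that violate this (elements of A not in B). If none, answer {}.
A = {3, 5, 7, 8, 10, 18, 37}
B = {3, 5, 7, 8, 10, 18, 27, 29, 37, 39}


Set A = {3, 5, 7, 8, 10, 18, 37}
Set B = {3, 5, 7, 8, 10, 18, 27, 29, 37, 39}
Check each element of A against B:
3 ∈ B, 5 ∈ B, 7 ∈ B, 8 ∈ B, 10 ∈ B, 18 ∈ B, 37 ∈ B
Elements of A not in B: {}

{}


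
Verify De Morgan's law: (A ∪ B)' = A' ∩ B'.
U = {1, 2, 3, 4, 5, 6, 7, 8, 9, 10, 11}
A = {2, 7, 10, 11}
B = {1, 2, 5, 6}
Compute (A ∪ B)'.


U = {1, 2, 3, 4, 5, 6, 7, 8, 9, 10, 11}
A = {2, 7, 10, 11}, B = {1, 2, 5, 6}
A ∪ B = {1, 2, 5, 6, 7, 10, 11}
(A ∪ B)' = U \ (A ∪ B) = {3, 4, 8, 9}
Verification via A' ∩ B': A' = {1, 3, 4, 5, 6, 8, 9}, B' = {3, 4, 7, 8, 9, 10, 11}
A' ∩ B' = {3, 4, 8, 9} ✓

{3, 4, 8, 9}


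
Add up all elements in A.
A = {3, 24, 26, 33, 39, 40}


Set A = {3, 24, 26, 33, 39, 40}
Sum = 3 + 24 + 26 + 33 + 39 + 40 = 165

165


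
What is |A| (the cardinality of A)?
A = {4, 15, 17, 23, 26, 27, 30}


Set A = {4, 15, 17, 23, 26, 27, 30}
Listing elements: 4, 15, 17, 23, 26, 27, 30
Counting: 7 elements
|A| = 7

7


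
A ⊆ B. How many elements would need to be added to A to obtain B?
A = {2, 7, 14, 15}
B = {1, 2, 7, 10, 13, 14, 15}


Set A = {2, 7, 14, 15}, |A| = 4
Set B = {1, 2, 7, 10, 13, 14, 15}, |B| = 7
Since A ⊆ B: B \ A = {1, 10, 13}
|B| - |A| = 7 - 4 = 3

3


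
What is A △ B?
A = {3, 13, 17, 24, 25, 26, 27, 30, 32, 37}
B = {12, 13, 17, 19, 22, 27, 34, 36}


Set A = {3, 13, 17, 24, 25, 26, 27, 30, 32, 37}
Set B = {12, 13, 17, 19, 22, 27, 34, 36}
A △ B = (A \ B) ∪ (B \ A)
Elements in A but not B: {3, 24, 25, 26, 30, 32, 37}
Elements in B but not A: {12, 19, 22, 34, 36}
A △ B = {3, 12, 19, 22, 24, 25, 26, 30, 32, 34, 36, 37}

{3, 12, 19, 22, 24, 25, 26, 30, 32, 34, 36, 37}


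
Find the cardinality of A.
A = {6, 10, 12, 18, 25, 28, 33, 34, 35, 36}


Set A = {6, 10, 12, 18, 25, 28, 33, 34, 35, 36}
Listing elements: 6, 10, 12, 18, 25, 28, 33, 34, 35, 36
Counting: 10 elements
|A| = 10

10


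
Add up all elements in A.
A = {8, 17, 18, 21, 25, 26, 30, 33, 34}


Set A = {8, 17, 18, 21, 25, 26, 30, 33, 34}
Sum = 8 + 17 + 18 + 21 + 25 + 26 + 30 + 33 + 34 = 212

212


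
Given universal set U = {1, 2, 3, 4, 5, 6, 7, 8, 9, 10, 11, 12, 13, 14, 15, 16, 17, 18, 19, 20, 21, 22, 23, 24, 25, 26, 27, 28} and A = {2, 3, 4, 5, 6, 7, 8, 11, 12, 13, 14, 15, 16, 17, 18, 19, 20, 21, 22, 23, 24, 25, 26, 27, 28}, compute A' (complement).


Universal set U = {1, 2, 3, 4, 5, 6, 7, 8, 9, 10, 11, 12, 13, 14, 15, 16, 17, 18, 19, 20, 21, 22, 23, 24, 25, 26, 27, 28}
Set A = {2, 3, 4, 5, 6, 7, 8, 11, 12, 13, 14, 15, 16, 17, 18, 19, 20, 21, 22, 23, 24, 25, 26, 27, 28}
A' = U \ A = elements in U but not in A
Checking each element of U:
1 (not in A, include), 2 (in A, exclude), 3 (in A, exclude), 4 (in A, exclude), 5 (in A, exclude), 6 (in A, exclude), 7 (in A, exclude), 8 (in A, exclude), 9 (not in A, include), 10 (not in A, include), 11 (in A, exclude), 12 (in A, exclude), 13 (in A, exclude), 14 (in A, exclude), 15 (in A, exclude), 16 (in A, exclude), 17 (in A, exclude), 18 (in A, exclude), 19 (in A, exclude), 20 (in A, exclude), 21 (in A, exclude), 22 (in A, exclude), 23 (in A, exclude), 24 (in A, exclude), 25 (in A, exclude), 26 (in A, exclude), 27 (in A, exclude), 28 (in A, exclude)
A' = {1, 9, 10}

{1, 9, 10}


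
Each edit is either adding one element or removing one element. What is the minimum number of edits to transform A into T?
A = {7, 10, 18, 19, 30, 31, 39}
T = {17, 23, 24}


Set A = {7, 10, 18, 19, 30, 31, 39}
Set T = {17, 23, 24}
Elements to remove from A (in A, not in T): {7, 10, 18, 19, 30, 31, 39} → 7 removals
Elements to add to A (in T, not in A): {17, 23, 24} → 3 additions
Total edits = 7 + 3 = 10

10


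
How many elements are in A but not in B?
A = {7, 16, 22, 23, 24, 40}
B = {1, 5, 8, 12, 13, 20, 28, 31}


Set A = {7, 16, 22, 23, 24, 40}
Set B = {1, 5, 8, 12, 13, 20, 28, 31}
A \ B = {7, 16, 22, 23, 24, 40}
|A \ B| = 6

6


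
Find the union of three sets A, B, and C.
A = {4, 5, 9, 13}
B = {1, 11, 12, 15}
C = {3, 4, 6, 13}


Set A = {4, 5, 9, 13}
Set B = {1, 11, 12, 15}
Set C = {3, 4, 6, 13}
First, A ∪ B = {1, 4, 5, 9, 11, 12, 13, 15}
Then, (A ∪ B) ∪ C = {1, 3, 4, 5, 6, 9, 11, 12, 13, 15}

{1, 3, 4, 5, 6, 9, 11, 12, 13, 15}
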